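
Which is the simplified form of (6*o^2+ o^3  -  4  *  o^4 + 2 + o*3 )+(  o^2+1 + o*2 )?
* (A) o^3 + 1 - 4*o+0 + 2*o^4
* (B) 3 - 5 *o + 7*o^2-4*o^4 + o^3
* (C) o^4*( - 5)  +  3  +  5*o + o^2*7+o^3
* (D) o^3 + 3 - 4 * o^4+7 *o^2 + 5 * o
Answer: D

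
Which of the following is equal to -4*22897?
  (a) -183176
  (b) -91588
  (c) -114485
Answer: b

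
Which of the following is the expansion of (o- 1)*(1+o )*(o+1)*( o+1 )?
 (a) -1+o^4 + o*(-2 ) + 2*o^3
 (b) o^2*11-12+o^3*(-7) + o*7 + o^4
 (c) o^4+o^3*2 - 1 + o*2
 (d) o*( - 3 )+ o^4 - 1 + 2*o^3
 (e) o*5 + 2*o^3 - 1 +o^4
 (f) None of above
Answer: a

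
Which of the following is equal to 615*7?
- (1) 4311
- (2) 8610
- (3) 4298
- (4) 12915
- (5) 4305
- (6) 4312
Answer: 5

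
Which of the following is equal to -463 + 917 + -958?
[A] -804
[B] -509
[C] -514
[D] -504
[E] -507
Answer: D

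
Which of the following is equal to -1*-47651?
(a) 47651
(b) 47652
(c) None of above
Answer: a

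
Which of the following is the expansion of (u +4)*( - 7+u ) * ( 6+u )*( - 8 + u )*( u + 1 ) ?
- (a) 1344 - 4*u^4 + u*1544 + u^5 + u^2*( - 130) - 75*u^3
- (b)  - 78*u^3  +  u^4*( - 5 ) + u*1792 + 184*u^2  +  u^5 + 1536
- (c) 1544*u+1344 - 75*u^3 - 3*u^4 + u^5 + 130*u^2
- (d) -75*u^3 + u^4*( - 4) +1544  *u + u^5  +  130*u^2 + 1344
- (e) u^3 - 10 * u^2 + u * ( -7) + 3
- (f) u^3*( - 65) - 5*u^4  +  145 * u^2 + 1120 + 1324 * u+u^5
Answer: d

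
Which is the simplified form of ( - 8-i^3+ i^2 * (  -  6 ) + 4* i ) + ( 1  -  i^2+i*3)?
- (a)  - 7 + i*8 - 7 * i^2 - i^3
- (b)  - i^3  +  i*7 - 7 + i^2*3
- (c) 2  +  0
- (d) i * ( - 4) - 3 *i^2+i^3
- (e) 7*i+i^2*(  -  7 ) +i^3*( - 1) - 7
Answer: e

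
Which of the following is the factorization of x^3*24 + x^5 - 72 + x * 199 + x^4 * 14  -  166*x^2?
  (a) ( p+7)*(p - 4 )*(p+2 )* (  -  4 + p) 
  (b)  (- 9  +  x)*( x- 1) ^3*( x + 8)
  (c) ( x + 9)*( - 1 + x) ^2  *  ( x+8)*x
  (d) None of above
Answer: d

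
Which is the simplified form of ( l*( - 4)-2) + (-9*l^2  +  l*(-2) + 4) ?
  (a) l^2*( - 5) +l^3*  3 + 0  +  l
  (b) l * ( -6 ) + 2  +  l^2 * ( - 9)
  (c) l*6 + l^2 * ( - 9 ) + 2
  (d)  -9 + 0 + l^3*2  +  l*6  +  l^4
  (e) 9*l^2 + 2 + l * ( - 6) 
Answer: b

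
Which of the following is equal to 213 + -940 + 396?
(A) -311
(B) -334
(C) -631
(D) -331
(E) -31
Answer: D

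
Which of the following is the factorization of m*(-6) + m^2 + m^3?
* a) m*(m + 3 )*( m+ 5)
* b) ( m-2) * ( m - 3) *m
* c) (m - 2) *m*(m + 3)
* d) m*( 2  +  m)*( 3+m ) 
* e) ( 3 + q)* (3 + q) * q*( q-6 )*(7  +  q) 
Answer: c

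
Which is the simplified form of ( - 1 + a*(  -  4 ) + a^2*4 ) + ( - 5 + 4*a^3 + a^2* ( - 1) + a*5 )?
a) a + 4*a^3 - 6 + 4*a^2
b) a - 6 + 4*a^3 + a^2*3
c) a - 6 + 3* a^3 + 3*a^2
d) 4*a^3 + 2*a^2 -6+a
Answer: b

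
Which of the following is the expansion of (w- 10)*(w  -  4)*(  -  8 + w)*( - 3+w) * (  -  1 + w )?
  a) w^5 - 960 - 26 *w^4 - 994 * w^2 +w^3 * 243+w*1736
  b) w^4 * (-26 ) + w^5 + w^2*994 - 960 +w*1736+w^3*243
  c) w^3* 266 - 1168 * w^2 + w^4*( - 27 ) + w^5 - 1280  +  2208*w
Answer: a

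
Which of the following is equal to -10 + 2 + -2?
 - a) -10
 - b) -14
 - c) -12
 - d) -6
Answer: a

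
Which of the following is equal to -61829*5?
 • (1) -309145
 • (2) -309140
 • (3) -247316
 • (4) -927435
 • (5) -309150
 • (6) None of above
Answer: 1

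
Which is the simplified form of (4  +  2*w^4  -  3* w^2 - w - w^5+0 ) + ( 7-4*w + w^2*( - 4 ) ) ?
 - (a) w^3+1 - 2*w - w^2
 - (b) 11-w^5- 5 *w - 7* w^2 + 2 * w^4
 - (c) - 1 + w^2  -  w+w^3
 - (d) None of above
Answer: b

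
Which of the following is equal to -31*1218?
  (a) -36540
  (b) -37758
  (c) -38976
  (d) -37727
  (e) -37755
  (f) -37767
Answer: b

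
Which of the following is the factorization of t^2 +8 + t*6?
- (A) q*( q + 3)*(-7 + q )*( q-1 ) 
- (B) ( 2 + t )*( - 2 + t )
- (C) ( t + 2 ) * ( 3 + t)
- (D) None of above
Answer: D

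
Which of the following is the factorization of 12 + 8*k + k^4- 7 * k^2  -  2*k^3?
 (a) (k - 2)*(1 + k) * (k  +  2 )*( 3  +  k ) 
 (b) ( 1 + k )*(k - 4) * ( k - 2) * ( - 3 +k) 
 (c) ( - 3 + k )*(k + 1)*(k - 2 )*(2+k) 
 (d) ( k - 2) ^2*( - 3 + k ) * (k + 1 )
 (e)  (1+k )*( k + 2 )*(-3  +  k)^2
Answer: c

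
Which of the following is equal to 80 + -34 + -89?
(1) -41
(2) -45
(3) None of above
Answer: 3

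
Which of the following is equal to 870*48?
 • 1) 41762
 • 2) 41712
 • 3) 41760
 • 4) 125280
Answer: 3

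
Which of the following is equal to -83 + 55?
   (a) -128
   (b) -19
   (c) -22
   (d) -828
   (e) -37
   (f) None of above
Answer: f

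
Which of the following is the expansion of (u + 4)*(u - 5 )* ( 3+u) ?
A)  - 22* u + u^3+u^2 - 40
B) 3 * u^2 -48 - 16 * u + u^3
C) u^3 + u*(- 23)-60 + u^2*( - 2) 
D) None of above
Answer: D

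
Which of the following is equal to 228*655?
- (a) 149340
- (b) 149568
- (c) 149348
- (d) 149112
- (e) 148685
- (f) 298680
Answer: a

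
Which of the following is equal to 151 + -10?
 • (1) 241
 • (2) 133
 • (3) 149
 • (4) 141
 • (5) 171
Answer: 4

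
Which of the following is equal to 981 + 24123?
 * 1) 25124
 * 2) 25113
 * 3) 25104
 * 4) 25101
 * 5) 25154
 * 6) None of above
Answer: 3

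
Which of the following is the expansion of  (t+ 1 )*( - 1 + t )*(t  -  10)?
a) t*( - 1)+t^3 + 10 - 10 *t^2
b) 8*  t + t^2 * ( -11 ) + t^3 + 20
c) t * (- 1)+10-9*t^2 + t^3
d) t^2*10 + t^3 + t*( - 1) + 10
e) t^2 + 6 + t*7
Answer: a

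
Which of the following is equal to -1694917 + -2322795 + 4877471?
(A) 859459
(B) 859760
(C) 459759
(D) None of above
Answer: D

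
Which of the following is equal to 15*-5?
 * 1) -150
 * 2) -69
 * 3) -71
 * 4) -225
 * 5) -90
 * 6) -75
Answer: 6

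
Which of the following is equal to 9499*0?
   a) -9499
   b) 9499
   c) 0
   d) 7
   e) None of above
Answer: c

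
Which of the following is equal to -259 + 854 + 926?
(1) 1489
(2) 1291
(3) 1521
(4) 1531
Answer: 3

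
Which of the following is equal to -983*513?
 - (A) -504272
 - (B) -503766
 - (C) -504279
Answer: C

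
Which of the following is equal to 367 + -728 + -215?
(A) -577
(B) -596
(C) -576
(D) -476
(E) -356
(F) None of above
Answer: C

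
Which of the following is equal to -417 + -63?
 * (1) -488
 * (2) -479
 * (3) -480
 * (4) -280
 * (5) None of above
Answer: 3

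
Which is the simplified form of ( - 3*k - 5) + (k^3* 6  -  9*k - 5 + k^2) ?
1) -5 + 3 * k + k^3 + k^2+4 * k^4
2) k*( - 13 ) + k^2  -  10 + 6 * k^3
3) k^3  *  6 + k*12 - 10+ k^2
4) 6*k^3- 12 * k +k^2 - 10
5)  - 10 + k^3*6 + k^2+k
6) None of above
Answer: 4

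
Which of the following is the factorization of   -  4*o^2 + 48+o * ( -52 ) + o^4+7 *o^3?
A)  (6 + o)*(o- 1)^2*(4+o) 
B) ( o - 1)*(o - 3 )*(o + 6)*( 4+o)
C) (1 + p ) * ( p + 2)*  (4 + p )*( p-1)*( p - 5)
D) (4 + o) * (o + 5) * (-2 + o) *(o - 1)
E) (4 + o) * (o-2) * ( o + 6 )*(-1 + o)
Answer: E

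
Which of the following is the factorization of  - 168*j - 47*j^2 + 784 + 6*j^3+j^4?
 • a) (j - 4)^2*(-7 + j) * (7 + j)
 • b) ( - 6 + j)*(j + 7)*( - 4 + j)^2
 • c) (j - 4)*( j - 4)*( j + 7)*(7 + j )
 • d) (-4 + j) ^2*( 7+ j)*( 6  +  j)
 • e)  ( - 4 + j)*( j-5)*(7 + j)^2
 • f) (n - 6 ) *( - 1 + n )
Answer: c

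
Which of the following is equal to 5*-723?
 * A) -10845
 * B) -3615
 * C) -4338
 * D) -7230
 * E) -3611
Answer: B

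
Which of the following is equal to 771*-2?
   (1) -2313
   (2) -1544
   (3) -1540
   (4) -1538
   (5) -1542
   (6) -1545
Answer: 5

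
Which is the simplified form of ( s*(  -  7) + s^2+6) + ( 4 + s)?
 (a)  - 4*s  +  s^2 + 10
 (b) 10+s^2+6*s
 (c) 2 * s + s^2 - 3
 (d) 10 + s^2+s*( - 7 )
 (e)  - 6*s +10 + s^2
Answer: e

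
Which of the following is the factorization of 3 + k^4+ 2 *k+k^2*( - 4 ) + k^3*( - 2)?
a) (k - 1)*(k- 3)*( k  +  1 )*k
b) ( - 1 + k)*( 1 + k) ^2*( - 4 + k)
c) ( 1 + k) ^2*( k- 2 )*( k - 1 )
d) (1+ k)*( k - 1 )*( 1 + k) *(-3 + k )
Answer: d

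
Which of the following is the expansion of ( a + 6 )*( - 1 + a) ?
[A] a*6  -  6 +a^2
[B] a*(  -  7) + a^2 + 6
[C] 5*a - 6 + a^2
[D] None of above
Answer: C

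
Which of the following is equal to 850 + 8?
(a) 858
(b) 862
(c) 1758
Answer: a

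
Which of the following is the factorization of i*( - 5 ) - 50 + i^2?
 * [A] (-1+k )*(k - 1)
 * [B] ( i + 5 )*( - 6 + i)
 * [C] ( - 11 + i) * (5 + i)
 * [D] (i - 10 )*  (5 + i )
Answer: D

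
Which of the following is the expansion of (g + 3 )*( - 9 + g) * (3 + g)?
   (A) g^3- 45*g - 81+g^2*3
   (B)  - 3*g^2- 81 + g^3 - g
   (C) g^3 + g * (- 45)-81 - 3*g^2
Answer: C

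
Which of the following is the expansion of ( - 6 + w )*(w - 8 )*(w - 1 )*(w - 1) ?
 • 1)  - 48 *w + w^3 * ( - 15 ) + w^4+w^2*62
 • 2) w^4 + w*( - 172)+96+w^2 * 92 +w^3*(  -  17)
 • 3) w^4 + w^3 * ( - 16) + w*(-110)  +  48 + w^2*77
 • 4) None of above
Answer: 3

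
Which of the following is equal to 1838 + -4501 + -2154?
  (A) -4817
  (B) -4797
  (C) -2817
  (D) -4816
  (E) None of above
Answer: A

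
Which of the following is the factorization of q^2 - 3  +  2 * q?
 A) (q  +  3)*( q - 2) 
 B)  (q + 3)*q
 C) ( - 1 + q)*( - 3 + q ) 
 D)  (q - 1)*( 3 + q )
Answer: D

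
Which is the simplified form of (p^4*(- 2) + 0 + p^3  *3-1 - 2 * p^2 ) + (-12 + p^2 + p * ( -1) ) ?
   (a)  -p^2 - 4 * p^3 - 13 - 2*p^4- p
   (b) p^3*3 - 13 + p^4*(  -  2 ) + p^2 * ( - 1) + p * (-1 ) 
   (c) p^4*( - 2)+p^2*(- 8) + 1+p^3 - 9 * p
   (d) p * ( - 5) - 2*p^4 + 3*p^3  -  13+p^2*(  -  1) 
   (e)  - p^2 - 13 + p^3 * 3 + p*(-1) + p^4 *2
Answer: b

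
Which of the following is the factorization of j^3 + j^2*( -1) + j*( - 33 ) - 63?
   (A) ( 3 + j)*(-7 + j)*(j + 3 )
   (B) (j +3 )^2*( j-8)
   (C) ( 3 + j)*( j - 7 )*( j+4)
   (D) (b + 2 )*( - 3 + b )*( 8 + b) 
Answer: A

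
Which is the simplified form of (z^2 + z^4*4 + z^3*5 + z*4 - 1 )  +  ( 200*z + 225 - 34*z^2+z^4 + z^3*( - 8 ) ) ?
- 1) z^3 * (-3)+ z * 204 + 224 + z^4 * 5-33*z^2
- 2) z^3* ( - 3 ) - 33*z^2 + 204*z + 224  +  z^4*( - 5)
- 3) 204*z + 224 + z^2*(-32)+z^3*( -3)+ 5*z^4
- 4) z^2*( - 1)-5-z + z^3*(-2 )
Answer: 1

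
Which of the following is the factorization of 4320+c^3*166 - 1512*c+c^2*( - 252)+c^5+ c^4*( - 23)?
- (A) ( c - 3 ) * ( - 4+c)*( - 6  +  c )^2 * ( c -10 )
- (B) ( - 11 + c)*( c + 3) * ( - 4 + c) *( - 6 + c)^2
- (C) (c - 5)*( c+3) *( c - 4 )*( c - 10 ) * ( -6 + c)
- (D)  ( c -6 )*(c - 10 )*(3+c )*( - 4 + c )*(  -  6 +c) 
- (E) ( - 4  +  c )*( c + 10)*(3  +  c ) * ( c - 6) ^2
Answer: D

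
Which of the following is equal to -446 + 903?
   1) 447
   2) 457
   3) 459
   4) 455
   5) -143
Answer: 2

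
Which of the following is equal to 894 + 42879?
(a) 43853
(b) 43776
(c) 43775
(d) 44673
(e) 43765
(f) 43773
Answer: f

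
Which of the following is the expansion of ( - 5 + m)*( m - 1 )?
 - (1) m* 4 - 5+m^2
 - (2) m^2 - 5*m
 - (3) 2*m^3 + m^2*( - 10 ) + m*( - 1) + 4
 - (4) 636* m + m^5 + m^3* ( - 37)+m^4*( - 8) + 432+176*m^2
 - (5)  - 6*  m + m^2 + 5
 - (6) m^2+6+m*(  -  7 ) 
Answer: 5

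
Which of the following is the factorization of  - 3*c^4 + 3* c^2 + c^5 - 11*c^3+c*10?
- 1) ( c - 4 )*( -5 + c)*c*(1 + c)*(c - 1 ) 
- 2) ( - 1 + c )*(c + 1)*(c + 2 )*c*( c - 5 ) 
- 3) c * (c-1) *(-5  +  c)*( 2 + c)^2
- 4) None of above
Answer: 2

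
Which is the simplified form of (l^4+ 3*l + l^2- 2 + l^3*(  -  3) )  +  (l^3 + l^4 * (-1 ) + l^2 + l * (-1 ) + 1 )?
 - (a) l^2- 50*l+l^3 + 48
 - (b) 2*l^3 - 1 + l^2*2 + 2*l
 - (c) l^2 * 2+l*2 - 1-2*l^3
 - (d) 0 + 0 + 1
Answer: c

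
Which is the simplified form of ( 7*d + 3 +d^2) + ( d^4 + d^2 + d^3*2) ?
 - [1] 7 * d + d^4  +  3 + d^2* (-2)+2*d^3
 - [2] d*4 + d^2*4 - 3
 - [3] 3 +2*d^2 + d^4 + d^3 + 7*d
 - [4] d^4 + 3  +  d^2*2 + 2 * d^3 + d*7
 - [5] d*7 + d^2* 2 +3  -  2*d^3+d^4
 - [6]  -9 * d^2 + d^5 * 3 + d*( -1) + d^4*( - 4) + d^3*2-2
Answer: 4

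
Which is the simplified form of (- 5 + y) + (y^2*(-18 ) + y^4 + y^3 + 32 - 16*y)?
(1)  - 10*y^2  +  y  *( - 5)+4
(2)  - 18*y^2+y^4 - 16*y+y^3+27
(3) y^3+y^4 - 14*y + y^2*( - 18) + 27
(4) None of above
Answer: 4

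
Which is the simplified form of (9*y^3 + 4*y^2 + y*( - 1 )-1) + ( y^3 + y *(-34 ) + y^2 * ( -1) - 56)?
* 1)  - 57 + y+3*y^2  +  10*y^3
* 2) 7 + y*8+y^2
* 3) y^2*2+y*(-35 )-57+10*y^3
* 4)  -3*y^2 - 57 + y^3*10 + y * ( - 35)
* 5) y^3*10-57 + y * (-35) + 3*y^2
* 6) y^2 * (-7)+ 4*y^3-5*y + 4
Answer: 5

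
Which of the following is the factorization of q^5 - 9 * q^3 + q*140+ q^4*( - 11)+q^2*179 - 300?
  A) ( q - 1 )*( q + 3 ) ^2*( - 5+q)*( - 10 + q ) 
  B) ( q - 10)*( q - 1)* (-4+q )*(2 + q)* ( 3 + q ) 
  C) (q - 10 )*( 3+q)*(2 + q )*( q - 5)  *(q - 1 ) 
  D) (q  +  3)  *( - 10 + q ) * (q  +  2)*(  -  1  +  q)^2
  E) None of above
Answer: C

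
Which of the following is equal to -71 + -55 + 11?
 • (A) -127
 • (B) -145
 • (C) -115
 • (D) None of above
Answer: C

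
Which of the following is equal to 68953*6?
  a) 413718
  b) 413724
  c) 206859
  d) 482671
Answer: a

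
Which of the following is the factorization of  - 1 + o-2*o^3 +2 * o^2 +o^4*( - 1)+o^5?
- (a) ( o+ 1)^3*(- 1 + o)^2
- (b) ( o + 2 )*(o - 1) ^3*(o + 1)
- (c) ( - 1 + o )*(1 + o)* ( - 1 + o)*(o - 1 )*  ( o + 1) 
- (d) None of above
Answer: c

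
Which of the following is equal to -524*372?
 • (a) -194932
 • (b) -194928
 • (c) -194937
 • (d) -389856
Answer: b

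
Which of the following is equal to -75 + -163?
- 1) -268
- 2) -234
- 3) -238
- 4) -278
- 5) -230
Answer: 3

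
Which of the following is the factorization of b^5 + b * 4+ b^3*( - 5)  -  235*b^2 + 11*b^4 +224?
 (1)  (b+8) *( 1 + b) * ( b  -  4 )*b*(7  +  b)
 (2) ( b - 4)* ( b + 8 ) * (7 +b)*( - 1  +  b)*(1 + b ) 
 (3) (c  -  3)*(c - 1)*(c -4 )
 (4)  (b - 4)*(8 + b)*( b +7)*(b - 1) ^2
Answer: 2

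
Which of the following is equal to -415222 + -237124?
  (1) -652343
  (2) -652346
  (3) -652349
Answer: 2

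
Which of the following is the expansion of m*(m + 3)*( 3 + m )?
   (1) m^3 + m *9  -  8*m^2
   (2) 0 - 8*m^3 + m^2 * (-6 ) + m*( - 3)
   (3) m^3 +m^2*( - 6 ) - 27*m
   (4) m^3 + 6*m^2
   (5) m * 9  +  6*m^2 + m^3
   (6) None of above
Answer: 5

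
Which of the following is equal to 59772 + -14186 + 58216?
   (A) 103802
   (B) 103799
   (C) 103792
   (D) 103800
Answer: A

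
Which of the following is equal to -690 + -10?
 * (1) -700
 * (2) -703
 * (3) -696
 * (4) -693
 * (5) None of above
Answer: 1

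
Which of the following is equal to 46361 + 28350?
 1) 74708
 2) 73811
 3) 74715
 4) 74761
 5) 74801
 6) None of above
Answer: 6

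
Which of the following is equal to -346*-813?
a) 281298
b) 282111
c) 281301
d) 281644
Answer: a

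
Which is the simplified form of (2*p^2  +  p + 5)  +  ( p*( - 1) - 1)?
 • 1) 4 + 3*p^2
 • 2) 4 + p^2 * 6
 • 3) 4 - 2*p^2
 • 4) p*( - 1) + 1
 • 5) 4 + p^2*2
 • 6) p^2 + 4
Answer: 5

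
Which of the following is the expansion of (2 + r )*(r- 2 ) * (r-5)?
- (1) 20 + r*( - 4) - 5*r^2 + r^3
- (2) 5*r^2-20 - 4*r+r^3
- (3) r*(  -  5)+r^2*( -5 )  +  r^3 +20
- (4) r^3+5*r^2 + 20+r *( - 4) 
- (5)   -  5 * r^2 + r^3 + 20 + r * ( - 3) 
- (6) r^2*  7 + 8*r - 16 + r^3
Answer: 1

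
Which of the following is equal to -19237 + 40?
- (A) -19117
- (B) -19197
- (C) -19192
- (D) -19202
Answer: B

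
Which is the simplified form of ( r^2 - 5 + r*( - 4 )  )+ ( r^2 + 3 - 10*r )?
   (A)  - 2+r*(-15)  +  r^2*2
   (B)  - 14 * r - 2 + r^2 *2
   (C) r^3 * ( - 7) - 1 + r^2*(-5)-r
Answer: B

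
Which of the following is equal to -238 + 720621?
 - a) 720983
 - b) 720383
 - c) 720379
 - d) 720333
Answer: b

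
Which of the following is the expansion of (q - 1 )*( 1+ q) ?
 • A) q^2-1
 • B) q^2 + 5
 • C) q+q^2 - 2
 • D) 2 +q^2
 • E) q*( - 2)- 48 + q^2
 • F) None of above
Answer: A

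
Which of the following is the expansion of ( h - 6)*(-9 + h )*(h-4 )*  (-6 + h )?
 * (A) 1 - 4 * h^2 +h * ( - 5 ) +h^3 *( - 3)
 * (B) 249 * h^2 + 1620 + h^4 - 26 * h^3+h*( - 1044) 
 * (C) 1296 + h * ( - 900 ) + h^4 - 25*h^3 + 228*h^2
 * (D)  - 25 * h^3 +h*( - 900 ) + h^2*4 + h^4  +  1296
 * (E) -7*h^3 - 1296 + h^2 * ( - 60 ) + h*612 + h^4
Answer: C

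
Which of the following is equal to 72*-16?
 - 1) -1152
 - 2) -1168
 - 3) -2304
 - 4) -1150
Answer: 1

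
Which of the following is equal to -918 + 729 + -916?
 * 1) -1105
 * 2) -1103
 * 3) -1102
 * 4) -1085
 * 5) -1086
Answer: 1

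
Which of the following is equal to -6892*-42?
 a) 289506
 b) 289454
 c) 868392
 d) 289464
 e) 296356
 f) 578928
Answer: d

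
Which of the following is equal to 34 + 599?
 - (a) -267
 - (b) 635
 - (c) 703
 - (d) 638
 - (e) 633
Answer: e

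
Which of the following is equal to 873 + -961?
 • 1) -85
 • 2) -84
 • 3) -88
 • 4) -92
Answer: 3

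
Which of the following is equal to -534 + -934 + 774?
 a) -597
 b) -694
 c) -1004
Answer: b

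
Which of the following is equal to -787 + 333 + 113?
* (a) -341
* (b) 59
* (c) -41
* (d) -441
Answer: a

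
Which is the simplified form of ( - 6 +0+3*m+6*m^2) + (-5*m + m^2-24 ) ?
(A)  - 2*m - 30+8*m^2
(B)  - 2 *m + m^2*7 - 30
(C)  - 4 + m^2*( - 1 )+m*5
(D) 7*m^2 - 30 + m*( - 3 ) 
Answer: B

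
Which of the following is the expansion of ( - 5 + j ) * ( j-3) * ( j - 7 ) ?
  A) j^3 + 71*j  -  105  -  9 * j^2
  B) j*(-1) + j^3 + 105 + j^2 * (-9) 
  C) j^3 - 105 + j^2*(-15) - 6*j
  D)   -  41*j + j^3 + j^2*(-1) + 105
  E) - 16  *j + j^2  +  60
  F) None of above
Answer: F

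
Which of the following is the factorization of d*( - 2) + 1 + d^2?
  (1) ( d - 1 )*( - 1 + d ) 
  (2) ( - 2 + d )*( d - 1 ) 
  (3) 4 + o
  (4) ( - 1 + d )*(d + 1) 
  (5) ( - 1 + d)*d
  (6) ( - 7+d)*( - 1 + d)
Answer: 1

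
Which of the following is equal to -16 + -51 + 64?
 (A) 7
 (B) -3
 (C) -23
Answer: B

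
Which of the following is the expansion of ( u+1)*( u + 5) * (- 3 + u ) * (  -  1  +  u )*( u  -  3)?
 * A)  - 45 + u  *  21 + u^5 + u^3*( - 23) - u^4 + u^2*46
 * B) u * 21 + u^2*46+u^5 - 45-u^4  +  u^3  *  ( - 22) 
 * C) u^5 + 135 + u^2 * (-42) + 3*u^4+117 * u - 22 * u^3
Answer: B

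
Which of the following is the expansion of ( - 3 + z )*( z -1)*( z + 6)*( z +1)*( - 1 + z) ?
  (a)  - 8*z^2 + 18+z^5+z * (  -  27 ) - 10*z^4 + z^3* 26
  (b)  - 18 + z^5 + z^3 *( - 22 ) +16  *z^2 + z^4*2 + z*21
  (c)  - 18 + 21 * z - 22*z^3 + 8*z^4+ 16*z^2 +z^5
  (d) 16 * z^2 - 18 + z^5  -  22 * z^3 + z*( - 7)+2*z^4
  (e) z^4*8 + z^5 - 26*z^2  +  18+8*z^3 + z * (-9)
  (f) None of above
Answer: b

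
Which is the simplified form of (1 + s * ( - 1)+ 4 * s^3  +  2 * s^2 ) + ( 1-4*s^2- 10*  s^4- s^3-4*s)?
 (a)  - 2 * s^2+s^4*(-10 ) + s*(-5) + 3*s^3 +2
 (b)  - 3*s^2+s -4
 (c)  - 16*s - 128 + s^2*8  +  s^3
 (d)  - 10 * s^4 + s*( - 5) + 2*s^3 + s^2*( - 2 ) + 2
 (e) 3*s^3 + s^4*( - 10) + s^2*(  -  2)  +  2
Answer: a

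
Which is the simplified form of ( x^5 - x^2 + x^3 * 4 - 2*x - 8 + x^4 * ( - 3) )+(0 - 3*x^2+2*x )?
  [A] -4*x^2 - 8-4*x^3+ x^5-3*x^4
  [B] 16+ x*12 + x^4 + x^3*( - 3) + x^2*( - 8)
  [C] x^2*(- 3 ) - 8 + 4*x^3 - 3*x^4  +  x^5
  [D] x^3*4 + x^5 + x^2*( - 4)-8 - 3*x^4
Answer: D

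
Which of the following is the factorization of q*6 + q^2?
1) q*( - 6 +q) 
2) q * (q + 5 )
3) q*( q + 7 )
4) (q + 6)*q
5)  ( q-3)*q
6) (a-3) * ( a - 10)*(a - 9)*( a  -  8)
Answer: 4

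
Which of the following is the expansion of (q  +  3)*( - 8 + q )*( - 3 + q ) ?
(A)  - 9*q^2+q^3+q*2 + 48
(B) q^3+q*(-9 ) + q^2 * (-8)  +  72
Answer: B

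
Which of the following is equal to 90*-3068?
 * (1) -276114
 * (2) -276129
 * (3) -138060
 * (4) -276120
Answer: 4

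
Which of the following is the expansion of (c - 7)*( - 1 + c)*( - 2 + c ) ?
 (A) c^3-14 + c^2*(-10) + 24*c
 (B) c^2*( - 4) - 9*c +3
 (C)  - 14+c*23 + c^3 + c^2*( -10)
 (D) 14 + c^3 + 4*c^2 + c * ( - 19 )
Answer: C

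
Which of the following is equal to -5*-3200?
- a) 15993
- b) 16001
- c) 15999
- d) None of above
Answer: d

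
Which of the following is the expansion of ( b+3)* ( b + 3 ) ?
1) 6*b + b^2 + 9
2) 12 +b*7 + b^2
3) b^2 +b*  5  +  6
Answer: 1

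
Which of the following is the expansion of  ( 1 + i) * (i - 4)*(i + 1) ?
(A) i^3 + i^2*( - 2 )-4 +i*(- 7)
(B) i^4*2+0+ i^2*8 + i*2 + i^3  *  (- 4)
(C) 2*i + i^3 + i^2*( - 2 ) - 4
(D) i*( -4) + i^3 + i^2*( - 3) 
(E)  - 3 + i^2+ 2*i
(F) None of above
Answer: A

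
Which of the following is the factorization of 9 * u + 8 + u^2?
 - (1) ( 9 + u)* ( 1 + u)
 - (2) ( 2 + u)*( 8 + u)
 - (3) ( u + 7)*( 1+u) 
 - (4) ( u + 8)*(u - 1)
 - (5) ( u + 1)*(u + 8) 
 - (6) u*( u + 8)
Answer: 5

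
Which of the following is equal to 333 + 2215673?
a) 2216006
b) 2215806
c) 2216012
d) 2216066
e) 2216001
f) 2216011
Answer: a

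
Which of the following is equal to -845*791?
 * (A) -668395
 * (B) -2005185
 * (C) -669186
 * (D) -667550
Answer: A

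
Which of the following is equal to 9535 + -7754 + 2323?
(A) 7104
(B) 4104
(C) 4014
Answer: B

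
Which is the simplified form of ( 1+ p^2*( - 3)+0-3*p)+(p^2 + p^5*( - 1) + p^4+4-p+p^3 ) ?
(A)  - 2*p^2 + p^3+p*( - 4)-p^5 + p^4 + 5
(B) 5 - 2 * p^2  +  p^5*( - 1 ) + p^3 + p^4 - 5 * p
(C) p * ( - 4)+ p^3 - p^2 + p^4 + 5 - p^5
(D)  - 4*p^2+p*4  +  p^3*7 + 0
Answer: A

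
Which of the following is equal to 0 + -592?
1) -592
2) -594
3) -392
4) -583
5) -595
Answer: 1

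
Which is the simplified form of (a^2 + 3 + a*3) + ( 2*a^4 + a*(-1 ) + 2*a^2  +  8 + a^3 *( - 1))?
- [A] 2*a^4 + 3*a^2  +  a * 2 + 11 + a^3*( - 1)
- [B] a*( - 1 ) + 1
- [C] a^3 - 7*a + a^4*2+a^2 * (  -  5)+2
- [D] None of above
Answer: A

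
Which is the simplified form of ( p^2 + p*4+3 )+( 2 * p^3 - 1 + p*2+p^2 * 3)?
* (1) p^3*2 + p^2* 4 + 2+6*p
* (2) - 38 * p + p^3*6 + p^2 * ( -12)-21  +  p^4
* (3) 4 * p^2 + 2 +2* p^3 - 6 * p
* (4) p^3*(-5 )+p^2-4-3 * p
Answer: 1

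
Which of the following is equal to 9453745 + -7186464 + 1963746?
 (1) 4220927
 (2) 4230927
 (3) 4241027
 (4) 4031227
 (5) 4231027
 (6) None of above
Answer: 5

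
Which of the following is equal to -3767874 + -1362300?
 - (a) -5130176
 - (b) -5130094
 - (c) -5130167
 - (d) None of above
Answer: d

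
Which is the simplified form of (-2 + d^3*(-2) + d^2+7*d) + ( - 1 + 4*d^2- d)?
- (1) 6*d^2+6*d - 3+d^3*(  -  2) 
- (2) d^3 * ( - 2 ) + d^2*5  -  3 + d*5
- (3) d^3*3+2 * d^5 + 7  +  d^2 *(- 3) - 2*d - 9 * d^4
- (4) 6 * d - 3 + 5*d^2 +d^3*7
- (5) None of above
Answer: 5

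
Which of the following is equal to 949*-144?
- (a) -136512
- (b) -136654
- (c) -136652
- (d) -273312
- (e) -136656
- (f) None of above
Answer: e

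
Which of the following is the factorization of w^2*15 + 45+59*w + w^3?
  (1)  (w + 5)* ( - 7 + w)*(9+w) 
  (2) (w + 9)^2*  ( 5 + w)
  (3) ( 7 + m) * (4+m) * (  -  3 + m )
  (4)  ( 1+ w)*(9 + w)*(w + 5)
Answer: 4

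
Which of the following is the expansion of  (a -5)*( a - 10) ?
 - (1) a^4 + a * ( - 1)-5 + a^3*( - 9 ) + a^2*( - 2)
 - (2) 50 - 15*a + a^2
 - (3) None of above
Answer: 2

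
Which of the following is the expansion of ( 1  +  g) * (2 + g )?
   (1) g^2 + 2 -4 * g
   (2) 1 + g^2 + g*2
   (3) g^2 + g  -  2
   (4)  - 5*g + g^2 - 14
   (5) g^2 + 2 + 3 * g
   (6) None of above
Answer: 5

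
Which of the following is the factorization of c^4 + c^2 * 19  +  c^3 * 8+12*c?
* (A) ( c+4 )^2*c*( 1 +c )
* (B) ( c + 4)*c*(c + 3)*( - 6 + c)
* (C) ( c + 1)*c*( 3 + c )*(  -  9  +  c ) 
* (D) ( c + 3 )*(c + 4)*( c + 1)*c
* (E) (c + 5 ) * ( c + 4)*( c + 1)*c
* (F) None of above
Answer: D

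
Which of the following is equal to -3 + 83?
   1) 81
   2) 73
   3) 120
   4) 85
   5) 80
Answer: 5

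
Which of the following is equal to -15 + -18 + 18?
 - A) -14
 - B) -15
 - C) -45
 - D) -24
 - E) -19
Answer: B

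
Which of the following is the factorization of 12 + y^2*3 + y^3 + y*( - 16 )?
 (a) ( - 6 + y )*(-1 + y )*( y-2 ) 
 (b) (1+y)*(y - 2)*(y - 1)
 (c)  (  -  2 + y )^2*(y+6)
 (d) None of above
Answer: d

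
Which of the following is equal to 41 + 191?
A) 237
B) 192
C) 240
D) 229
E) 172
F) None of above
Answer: F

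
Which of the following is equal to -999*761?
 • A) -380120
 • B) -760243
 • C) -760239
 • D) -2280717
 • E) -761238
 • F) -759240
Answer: C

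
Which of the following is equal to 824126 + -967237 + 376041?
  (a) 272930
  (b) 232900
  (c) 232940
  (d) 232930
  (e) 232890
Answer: d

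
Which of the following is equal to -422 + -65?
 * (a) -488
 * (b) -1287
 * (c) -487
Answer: c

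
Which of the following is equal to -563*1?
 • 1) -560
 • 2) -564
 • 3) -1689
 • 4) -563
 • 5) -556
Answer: 4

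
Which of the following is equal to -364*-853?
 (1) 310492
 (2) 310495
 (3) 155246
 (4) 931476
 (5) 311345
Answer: 1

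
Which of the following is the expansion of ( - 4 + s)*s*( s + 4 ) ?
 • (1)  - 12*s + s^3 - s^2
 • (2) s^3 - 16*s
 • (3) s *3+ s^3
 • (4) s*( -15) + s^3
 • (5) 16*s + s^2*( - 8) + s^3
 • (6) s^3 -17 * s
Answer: 2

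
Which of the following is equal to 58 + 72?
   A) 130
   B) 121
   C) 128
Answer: A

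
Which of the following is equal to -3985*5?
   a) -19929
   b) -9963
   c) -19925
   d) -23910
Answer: c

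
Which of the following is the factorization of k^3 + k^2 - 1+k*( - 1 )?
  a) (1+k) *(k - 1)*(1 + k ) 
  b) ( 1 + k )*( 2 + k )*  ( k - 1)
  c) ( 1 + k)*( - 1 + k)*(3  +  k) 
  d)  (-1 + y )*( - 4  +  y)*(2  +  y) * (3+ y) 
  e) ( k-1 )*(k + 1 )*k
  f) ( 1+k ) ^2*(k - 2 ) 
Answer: a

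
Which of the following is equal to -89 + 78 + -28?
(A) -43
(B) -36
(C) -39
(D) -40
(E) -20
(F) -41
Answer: C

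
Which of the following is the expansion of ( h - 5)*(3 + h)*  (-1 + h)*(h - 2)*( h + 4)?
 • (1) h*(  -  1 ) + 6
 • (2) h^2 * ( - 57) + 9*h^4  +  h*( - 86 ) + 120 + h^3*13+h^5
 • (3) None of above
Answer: 3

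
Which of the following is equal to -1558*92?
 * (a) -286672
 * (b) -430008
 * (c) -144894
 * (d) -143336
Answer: d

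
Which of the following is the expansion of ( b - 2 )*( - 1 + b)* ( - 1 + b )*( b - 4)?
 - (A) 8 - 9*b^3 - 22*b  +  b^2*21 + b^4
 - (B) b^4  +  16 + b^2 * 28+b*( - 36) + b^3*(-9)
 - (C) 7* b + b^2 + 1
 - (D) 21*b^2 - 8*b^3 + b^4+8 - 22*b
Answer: D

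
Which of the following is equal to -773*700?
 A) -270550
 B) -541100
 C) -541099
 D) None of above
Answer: B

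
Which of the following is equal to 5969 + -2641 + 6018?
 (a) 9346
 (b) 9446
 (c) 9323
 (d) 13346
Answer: a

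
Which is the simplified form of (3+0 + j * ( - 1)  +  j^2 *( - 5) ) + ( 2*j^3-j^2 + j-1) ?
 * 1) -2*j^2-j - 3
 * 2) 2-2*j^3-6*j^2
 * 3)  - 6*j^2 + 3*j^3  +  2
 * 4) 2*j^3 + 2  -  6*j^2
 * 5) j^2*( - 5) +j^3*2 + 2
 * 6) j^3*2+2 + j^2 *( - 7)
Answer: 4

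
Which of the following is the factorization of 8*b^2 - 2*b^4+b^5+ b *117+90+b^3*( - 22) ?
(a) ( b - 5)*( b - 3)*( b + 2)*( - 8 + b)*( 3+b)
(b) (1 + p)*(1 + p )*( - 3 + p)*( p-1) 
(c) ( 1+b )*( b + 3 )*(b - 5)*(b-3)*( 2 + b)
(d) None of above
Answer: c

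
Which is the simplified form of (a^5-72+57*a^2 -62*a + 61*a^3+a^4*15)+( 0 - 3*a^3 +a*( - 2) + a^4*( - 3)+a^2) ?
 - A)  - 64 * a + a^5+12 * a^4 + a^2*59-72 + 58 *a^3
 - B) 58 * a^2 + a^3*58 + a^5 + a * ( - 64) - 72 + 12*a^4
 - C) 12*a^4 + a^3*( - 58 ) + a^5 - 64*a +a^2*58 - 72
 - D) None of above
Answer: B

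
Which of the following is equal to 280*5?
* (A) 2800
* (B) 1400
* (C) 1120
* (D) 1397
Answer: B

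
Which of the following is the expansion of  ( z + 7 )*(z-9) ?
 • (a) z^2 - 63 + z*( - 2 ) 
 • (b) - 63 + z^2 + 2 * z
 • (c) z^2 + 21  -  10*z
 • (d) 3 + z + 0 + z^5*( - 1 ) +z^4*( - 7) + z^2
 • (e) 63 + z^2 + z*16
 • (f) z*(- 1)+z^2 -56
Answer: a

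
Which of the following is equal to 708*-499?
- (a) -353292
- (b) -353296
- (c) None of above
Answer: a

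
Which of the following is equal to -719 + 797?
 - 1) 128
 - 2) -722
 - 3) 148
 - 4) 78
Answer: 4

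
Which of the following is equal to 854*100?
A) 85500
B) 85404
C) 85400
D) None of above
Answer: C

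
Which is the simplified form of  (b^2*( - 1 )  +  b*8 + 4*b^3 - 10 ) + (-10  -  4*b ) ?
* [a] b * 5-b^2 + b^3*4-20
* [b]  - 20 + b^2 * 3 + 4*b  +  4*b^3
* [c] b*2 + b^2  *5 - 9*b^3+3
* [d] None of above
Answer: d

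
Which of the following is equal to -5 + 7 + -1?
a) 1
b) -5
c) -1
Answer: a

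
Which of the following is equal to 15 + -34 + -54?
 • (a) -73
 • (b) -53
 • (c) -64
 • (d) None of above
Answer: a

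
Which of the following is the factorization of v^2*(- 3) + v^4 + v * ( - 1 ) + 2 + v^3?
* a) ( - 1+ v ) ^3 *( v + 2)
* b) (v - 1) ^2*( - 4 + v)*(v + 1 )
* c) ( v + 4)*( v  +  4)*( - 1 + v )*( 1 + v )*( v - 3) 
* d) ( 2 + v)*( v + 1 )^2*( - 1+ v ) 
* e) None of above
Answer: e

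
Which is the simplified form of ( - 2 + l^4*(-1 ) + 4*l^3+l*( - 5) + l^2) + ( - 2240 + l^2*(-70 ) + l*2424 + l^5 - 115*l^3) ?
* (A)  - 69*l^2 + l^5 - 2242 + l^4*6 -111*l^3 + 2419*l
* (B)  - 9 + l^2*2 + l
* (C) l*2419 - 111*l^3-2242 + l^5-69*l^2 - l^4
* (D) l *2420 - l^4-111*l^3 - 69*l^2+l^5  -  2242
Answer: C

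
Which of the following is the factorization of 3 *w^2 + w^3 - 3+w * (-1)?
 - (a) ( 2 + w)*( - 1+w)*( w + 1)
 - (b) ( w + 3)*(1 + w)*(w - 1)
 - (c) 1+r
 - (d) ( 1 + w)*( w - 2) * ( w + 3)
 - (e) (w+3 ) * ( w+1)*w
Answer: b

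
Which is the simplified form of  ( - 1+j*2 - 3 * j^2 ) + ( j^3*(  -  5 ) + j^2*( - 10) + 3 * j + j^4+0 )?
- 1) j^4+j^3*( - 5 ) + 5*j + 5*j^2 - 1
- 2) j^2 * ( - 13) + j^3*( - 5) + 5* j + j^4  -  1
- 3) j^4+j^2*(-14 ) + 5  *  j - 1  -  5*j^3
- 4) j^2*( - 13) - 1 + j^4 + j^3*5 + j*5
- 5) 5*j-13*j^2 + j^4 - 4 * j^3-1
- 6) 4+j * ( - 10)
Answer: 2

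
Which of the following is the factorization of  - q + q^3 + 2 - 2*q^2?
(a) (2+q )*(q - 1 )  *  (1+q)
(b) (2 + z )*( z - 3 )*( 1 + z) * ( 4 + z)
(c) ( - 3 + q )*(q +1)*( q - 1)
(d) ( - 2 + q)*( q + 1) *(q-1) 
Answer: d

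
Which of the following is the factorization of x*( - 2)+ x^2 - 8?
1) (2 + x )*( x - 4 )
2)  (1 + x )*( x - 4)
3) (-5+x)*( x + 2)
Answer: 1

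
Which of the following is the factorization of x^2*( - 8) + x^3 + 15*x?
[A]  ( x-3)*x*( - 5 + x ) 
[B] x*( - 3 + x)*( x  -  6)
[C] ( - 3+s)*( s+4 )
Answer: A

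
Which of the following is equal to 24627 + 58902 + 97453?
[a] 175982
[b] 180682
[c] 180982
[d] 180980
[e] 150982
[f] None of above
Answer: c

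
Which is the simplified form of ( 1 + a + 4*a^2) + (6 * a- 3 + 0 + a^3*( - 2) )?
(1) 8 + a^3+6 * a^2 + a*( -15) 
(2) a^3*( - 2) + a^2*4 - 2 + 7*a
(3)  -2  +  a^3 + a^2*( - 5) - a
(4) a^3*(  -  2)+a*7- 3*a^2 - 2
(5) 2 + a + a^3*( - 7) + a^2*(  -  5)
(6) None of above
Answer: 2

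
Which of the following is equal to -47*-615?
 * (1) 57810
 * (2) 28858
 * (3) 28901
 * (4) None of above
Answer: 4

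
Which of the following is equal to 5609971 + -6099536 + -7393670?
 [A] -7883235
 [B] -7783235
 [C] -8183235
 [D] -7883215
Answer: A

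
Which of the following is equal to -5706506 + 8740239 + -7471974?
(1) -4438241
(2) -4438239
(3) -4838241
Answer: 1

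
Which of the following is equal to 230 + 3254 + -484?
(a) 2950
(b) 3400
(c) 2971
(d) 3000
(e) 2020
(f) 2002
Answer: d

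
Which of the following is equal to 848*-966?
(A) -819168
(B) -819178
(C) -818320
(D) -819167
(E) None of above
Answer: A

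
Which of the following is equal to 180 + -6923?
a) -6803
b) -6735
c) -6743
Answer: c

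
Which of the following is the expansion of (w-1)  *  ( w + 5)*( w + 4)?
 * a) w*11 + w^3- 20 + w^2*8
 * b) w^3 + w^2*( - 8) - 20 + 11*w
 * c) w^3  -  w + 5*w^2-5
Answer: a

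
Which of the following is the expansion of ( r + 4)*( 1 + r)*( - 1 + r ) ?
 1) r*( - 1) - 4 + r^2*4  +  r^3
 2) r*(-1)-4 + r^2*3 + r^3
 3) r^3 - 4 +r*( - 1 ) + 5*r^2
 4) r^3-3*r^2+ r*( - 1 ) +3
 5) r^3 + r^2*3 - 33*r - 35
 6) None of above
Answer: 1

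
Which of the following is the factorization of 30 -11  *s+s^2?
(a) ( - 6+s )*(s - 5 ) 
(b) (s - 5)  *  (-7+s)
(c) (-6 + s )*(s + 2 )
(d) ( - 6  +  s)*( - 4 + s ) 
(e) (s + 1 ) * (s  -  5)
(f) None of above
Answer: a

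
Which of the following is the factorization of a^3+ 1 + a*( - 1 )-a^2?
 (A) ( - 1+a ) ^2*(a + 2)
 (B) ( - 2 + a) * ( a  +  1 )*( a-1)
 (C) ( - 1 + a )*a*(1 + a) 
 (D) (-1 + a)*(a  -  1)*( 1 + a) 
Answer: D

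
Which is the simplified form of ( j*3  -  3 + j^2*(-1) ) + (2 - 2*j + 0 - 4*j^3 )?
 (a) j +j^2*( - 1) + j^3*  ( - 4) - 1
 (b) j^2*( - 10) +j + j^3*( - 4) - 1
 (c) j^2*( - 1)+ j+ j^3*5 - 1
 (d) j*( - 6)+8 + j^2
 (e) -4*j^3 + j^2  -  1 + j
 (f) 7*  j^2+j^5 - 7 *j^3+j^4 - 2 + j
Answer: a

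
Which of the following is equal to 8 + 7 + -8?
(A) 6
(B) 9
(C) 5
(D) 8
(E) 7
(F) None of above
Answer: E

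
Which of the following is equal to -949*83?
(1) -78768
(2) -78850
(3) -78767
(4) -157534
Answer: 3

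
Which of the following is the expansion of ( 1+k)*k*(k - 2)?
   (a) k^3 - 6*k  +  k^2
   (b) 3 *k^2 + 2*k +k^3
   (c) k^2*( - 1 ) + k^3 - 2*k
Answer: c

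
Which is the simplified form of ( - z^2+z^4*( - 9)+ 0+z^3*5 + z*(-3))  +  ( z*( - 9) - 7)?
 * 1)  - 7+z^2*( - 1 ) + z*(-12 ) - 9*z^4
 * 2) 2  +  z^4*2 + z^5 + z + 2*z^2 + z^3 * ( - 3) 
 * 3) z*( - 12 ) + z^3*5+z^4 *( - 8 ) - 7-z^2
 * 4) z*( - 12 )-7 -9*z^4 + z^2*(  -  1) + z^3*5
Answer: 4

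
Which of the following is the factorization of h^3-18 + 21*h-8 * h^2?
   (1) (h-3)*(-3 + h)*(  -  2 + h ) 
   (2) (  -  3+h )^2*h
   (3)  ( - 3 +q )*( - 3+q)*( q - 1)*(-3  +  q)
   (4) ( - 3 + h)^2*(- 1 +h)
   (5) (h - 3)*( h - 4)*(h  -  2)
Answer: 1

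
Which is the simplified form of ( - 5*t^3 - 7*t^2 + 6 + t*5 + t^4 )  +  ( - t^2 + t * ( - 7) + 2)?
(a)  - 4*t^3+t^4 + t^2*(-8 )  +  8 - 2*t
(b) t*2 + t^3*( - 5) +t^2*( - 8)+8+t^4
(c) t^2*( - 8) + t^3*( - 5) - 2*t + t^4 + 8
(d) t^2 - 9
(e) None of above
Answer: c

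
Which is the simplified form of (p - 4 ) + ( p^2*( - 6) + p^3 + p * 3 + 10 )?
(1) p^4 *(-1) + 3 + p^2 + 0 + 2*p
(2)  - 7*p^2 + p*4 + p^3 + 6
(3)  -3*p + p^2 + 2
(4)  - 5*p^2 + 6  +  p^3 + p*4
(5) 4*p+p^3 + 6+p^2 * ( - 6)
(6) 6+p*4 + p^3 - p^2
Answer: 5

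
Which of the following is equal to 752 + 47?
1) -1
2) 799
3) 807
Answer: 2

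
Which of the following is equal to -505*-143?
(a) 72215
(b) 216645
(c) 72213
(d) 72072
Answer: a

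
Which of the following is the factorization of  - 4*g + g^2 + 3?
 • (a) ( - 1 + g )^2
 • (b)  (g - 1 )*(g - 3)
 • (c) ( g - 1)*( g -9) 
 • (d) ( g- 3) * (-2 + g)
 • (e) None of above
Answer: b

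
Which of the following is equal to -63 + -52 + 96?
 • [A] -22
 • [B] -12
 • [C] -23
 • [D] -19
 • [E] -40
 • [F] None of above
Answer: D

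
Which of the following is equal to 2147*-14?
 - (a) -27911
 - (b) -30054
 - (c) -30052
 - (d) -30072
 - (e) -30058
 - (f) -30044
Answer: e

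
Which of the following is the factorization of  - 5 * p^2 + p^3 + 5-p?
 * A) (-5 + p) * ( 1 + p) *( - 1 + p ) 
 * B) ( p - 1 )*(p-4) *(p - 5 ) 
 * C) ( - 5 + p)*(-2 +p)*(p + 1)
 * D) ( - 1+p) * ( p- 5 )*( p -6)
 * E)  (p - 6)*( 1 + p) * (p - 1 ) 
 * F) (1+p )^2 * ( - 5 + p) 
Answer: A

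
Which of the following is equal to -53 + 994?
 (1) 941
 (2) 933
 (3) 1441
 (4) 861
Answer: 1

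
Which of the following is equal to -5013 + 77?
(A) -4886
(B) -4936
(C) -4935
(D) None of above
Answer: B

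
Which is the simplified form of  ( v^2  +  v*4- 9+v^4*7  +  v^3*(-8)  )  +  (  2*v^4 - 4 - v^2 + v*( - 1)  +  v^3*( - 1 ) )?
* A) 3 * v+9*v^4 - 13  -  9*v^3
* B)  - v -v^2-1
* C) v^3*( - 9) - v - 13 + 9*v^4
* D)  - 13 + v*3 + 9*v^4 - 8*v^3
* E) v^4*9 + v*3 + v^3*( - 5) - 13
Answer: A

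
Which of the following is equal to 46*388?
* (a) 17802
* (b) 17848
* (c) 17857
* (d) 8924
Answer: b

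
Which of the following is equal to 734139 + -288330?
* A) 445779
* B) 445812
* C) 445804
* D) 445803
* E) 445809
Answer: E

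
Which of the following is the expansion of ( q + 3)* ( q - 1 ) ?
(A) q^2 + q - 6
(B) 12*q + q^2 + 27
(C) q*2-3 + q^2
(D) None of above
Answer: C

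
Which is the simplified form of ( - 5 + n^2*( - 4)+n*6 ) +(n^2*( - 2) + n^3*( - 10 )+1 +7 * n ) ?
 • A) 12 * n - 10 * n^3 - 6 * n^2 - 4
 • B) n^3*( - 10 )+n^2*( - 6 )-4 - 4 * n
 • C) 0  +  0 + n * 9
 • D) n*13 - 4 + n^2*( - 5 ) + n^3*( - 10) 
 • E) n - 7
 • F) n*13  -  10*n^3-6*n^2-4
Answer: F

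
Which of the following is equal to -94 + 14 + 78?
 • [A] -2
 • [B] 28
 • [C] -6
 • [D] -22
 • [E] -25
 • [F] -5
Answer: A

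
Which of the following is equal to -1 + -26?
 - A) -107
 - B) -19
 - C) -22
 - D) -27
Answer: D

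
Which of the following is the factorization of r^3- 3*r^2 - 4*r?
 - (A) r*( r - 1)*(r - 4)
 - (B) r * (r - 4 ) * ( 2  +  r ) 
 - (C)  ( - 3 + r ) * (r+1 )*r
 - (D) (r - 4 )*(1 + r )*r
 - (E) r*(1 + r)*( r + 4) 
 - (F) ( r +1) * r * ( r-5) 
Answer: D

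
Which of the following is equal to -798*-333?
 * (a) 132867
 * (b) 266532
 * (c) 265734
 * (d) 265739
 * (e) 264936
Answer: c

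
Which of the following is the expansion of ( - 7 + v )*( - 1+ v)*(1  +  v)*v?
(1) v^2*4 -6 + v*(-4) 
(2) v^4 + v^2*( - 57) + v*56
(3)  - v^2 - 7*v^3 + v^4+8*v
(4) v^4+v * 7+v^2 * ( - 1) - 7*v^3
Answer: 4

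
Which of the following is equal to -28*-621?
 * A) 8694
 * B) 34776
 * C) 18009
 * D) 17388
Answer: D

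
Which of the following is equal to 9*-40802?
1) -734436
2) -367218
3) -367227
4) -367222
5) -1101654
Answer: 2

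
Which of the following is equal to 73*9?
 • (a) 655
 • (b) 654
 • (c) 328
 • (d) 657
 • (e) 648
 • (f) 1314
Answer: d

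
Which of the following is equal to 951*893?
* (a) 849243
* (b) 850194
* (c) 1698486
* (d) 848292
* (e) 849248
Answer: a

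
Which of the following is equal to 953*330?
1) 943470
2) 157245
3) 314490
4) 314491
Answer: 3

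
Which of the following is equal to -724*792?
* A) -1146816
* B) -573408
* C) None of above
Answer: B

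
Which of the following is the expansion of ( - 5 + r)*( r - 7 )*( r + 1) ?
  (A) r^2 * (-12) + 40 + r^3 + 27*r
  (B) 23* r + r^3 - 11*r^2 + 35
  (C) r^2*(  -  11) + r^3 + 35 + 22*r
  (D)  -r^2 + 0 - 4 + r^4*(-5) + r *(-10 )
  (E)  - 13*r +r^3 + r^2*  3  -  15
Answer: B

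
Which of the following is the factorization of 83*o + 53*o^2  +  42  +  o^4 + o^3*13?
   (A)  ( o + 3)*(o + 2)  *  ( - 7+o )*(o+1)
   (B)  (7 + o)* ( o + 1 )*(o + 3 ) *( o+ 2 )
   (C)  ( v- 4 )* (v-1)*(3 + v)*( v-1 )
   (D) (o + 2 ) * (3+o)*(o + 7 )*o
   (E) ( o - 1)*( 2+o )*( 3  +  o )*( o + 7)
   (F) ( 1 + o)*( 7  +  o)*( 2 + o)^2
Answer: B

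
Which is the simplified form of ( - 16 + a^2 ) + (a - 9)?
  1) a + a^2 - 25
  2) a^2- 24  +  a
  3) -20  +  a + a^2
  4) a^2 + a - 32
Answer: 1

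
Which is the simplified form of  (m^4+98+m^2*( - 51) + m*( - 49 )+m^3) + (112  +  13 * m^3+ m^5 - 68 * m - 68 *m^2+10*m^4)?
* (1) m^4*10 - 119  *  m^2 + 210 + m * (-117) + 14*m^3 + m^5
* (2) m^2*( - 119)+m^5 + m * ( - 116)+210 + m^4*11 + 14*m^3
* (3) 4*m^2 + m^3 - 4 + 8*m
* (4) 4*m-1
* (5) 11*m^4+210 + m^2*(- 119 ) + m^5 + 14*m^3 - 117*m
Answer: 5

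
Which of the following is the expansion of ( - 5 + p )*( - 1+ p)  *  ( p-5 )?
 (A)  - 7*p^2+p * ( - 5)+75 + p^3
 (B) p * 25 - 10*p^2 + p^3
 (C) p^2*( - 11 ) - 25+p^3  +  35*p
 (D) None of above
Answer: C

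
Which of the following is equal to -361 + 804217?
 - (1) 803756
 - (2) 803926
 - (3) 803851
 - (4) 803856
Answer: 4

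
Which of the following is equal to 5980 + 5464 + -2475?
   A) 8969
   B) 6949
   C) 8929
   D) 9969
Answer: A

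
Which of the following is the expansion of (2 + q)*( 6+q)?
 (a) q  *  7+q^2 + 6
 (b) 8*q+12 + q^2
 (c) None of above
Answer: b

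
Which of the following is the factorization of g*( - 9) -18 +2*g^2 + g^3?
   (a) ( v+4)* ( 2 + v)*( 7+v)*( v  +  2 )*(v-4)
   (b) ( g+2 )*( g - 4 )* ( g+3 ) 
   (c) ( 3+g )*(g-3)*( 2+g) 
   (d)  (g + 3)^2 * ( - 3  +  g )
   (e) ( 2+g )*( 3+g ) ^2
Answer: c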